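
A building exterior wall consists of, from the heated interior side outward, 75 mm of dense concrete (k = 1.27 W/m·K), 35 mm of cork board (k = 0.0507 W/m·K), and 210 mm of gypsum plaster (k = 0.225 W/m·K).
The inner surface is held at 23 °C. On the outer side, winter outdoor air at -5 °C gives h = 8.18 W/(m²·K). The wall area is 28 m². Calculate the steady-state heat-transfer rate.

Thermal resistances in series:
R_dense concrete = L/(kA) = 0.075/(1.27×28) = 0.002109 K/W
R_cork board = L/(kA) = 0.035/(0.0507×28) = 0.02465 K/W
R_gypsum plaster = L/(kA) = 0.21/(0.225×28) = 0.03333 K/W
R_outer film = 1/(h_o·A) = 1/(8.18×28) = 0.004366 K/W
R_total = 0.06446 K/W
Q = ΔT / R_total = 28 / 0.06446

Q ≈ 434 W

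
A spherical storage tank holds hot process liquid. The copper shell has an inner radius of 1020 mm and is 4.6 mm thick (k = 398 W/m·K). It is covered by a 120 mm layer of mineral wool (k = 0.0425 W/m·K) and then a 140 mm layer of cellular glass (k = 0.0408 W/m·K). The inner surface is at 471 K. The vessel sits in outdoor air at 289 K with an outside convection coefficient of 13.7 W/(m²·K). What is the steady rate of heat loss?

Q ≈ 478 W

For a spherical shell R = (1/r₁ − 1/r₂)/(4πk); film R = 1/(h·4πr²). In series:
R_copper shell = (1/1.02 − 1/1.0246)/(4π×398) = 8.801×10^-7 K/W
R_mineral wool = (1/1.0246 − 1/1.1446)/(4π×0.0425) = 0.1916 K/W
R_cellular glass = (1/1.1446 − 1/1.2846)/(4π×0.0408) = 0.1857 K/W
R_outer film = 1/(h·4πr_o²) = 1/(13.7×4π×1.2846²) = 0.00352 K/W
R_total = 0.3808 K/W
Q = ΔT/R_total = 182/0.3808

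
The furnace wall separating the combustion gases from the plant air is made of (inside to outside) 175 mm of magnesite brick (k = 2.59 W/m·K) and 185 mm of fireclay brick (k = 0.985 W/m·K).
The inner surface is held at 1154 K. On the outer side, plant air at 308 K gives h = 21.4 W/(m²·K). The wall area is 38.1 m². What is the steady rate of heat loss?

Treating each layer as a thermal resistance in series:
R_magnesite brick = L/(kA) = 0.175/(2.59×38.1) = 0.001773 K/W
R_fireclay brick = L/(kA) = 0.185/(0.985×38.1) = 0.00493 K/W
R_outer film = 1/(h_o·A) = 1/(21.4×38.1) = 0.001226 K/W
R_total = 0.007929 K/W
Q = ΔT / R_total = 846 / 0.007929

Q ≈ 107000 W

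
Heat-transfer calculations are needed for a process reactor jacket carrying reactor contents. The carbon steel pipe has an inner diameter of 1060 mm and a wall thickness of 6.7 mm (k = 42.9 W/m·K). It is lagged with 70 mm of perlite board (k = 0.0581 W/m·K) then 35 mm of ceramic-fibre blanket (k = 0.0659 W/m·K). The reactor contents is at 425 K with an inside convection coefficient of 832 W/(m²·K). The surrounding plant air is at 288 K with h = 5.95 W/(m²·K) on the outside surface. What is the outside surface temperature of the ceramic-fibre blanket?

T ≈ 299 K

Cylindrical conduction, so R = ln(r₂/r₁)/(2πkL) per layer, in series:
R_inner film = 1/(h_i·2πr₁L) = 1/(832×2π×0.53×1) = 3.609×10^-4 K/W
R_carbon steel pipe wall = ln(536.7/530)/(2π×42.9×1) = 4.66×10^-5 K/W
R_perlite board = ln(606.7/536.7)/(2π×0.0581×1) = 0.3358 K/W
R_ceramic-fibre blanket = ln(641.7/606.7)/(2π×0.0659×1) = 0.1355 K/W
R_outer film = 1/(h_o·2πr_oL) = 1/(5.95×2π×0.6417×1) = 0.04168 K/W
R_total = 0.5134 K/W
Q = ΔT/R_total = 137/0.5134
Q = 267 W/m
T_interface = T_inner − Q·ΣR(inner→interface) = 425 − 267×0.4717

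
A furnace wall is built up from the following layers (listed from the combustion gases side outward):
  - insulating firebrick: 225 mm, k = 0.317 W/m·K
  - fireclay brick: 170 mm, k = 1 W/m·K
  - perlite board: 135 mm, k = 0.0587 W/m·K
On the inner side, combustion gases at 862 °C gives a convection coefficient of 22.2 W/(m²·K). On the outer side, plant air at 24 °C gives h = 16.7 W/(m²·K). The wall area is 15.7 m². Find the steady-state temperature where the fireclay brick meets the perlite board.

Series thermal resistances:
R_inner film = 1/(h_i·A) = 1/(22.2×15.7) = 0.002869 K/W
R_insulating firebrick = L/(kA) = 0.225/(0.317×15.7) = 0.04521 K/W
R_fireclay brick = L/(kA) = 0.17/(1×15.7) = 0.01083 K/W
R_perlite board = L/(kA) = 0.135/(0.0587×15.7) = 0.1465 K/W
R_outer film = 1/(h_o·A) = 1/(16.7×15.7) = 0.003814 K/W
R_total = 0.2092 K/W;  Q = ΔT/R_total = 838/0.2092 = 4006 W
T_interface = T_inner − Q·ΣR(inner→interface) = 862 − 4010×0.05891

T ≈ 626 °C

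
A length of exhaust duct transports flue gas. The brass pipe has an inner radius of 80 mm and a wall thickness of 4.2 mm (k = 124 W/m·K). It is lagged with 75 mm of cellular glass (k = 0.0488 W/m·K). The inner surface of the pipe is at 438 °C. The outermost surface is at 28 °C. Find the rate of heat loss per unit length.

q′ ≈ 197 W/m

Per-layer cylindrical resistances, series-summed:
R_brass pipe wall = ln(84.2/80)/(2π×124×1) = 6.567×10^-5 K/W
R_cellular glass = ln(159.2/84.2)/(2π×0.0488×1) = 2.077 K/W
R_total = 2.077 K/W
Q = ΔT/R_total = 410/2.077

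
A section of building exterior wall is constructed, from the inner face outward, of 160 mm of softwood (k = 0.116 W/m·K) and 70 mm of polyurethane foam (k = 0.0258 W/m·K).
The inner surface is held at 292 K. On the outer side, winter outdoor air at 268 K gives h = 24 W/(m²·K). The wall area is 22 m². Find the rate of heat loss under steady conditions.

Q ≈ 128 W

Using the resistance-network approach (series):
R_softwood = L/(kA) = 0.16/(0.116×22) = 0.0627 K/W
R_polyurethane foam = L/(kA) = 0.07/(0.0258×22) = 0.1233 K/W
R_outer film = 1/(h_o·A) = 1/(24×22) = 0.001894 K/W
R_total = 0.1879 K/W
Q = ΔT / R_total = 24 / 0.1879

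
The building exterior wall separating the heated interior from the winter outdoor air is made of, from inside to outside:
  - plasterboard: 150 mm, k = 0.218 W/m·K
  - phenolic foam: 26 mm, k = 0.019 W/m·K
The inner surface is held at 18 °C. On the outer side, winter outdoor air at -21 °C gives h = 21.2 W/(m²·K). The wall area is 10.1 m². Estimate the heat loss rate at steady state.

Treating each layer as a thermal resistance in series:
R_plasterboard = L/(kA) = 0.15/(0.218×10.1) = 0.06813 K/W
R_phenolic foam = L/(kA) = 0.026/(0.019×10.1) = 0.1355 K/W
R_outer film = 1/(h_o·A) = 1/(21.2×10.1) = 0.00467 K/W
R_total = 0.2083 K/W
Q = ΔT / R_total = 39 / 0.2083

Q ≈ 187 W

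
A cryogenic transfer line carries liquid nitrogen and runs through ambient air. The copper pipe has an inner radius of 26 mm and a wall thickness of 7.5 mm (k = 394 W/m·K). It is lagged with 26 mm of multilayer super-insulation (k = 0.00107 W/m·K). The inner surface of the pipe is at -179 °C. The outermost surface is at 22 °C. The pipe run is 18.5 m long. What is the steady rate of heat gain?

Q ≈ 43.5 W

For a radial system each layer contributes R = ln(r_out/r_in)/(2πkL); films add R = 1/(hA).
R_copper pipe wall = ln(33.5/26)/(2π×394×18.5) = 5.534×10^-6 K/W
R_multilayer super-insulation = ln(59.5/33.5)/(2π×0.00107×18.5) = 4.619 K/W
R_total = 4.619 K/W
Q = ΔT/R_total = 201/4.619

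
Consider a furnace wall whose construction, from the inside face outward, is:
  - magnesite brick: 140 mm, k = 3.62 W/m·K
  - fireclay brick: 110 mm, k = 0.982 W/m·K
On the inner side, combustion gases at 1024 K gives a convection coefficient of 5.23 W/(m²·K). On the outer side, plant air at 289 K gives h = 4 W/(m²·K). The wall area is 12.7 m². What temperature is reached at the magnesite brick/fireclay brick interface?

T ≈ 739 K

Thermal resistances in series:
R_inner film = 1/(h_i·A) = 1/(5.23×12.7) = 0.01506 K/W
R_magnesite brick = L/(kA) = 0.14/(3.62×12.7) = 0.003045 K/W
R_fireclay brick = L/(kA) = 0.11/(0.982×12.7) = 0.00882 K/W
R_outer film = 1/(h_o·A) = 1/(4×12.7) = 0.01969 K/W
R_total = 0.04661 K/W;  Q = ΔT/R_total = 735/0.04661 = 15770 W
T_interface = T_inner − Q·ΣR(inner→interface) = 1024 − 15800×0.0181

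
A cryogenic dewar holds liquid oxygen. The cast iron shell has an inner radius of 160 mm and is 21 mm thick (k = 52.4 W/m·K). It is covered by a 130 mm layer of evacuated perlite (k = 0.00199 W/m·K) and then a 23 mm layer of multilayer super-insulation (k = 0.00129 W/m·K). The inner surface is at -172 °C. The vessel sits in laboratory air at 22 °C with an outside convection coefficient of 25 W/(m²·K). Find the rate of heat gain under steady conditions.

Q ≈ 1.83 W

Each spherical layer contributes R = (1/r_i − 1/r_o)/(4πk):
R_cast iron shell = (1/0.16 − 1/0.181)/(4π×52.4) = 0.001101 K/W
R_evacuated perlite = (1/0.181 − 1/0.311)/(4π×0.00199) = 92.35 K/W
R_multilayer super-insulation = (1/0.311 − 1/0.334)/(4π×0.00129) = 13.66 K/W
R_outer film = 1/(h·4πr_o²) = 1/(25×4π×0.334²) = 0.02853 K/W
R_total = 106 K/W
Q = ΔT/R_total = 194/106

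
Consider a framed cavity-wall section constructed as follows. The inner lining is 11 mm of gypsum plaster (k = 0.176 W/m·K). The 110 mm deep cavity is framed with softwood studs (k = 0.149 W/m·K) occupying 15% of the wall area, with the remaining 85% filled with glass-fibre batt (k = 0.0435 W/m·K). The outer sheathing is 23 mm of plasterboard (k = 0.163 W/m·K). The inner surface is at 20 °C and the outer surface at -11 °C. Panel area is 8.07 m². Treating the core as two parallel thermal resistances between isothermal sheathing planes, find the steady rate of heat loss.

Sheathing layers in series; stud and cavity paths in parallel between them.
R_inner = 0.011/(0.176×8.07) = 0.007745 K/W
R_stud  = 0.11/(0.149×0.15×8.07) = 0.6099 K/W
R_cav   = 0.11/(0.0435×0.85×8.07) = 0.3686 K/W
1/R_core = 1/R_stud + 1/R_cav → R_core = 0.2298 K/W
R_outer = 0.023/(0.163×8.07) = 0.01749 K/W
R_total = 0.255 K/W
Q = ΔT/R_total = 31/0.255

Q ≈ 122 W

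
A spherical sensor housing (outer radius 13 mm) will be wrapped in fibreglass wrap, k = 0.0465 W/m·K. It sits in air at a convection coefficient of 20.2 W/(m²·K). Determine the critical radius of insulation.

For a sphere r_cr = 2k/h = 2×0.0465/20.2
r_cr = 4.6 mm; since the bare radius (13 mm) is above r_cr, any added insulation will reduce heat loss.

r_cr ≈ 4.6 mm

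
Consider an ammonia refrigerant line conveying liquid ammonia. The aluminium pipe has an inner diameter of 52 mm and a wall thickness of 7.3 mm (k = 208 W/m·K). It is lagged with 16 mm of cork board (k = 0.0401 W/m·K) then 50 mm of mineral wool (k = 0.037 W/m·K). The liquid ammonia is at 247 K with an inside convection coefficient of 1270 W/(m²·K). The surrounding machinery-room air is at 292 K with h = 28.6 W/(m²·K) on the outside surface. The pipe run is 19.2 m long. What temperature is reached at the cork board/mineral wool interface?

Cylindrical conduction, so R = ln(r₂/r₁)/(2πkL) per layer, in series:
R_inner film = 1/(h_i·2πr₁L) = 1/(1270×2π×0.026×19.2) = 2.51×10^-4 K/W
R_aluminium pipe wall = ln(33.3/26)/(2π×208×19.2) = 9.862×10^-6 K/W
R_cork board = ln(49.3/33.3)/(2π×0.0401×19.2) = 0.08111 K/W
R_mineral wool = ln(99.3/49.3)/(2π×0.037×19.2) = 0.1569 K/W
R_outer film = 1/(h_o·2πr_oL) = 1/(28.6×2π×0.0993×19.2) = 0.002919 K/W
R_total = 0.2412 K/W
Q = ΔT/R_total = 45/0.2412
Q = 187 W
T_interface = T_inner + Q·ΣR(inner→interface) = 247 + 187×0.08137

T ≈ 262 K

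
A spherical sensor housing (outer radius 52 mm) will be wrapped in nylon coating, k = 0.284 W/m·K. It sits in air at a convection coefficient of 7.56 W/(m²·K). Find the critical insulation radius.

For a sphere r_cr = 2k/h = 2×0.284/7.56
r_cr = 75.1 mm; since the bare radius (52 mm) is below r_cr, adding a thin layer of insulation will *increase* heat loss.

r_cr ≈ 75.1 mm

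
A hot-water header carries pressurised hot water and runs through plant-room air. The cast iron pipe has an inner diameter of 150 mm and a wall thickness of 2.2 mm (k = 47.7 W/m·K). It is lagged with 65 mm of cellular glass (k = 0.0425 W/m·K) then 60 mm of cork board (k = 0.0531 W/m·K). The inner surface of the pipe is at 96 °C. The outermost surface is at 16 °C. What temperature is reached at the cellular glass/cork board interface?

T ≈ 41.3 °C

Cylindrical conduction, so R = ln(r₂/r₁)/(2πkL) per layer, in series:
R_cast iron pipe wall = ln(77.2/75)/(2π×47.7×1) = 9.647×10^-5 K/W
R_cellular glass = ln(142.2/77.2)/(2π×0.0425×1) = 2.287 K/W
R_cork board = ln(202.2/142.2)/(2π×0.0531×1) = 1.055 K/W
R_total = 3.343 K/W
Q = ΔT/R_total = 80/3.343
Q = 23.9 W/m
T_interface = T_inner − Q·ΣR(inner→interface) = 96 − 23.9×2.288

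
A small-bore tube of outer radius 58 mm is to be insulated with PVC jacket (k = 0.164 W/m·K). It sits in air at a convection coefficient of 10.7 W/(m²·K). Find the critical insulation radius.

r_cr ≈ 15.3 mm

For a cylinder r_cr = k/h = 0.164/10.7
r_cr = 15.3 mm; since the bare radius (58 mm) is above r_cr, any added insulation will reduce heat loss.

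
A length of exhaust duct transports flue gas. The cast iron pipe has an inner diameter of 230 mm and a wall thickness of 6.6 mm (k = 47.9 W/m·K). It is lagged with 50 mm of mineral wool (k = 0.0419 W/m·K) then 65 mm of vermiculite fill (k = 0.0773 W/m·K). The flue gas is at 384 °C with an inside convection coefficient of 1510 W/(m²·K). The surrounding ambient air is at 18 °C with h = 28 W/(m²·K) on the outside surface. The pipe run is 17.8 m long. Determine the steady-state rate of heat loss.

Q ≈ 3270 W

Treating each annulus and film as a series resistance:
R_inner film = 1/(h_i·2πr₁L) = 1/(1510×2π×0.115×17.8) = 5.149×10^-5 K/W
R_cast iron pipe wall = ln(121.6/115)/(2π×47.9×17.8) = 1.042×10^-5 K/W
R_mineral wool = ln(171.6/121.6)/(2π×0.0419×17.8) = 0.0735 K/W
R_vermiculite fill = ln(236.6/171.6)/(2π×0.0773×17.8) = 0.03715 K/W
R_outer film = 1/(h_o·2πr_oL) = 1/(28×2π×0.2366×17.8) = 0.00135 K/W
R_total = 0.1121 K/W
Q = ΔT/R_total = 366/0.1121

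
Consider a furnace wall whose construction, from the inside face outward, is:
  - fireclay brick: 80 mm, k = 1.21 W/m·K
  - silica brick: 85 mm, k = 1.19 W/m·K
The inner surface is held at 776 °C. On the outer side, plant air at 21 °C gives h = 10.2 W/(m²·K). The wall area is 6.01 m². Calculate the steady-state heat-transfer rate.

Series thermal resistances:
R_fireclay brick = L/(kA) = 0.08/(1.21×6.01) = 0.011 K/W
R_silica brick = L/(kA) = 0.085/(1.19×6.01) = 0.01188 K/W
R_outer film = 1/(h_o·A) = 1/(10.2×6.01) = 0.01631 K/W
R_total = 0.0392 K/W
Q = ΔT / R_total = 755 / 0.0392

Q ≈ 19300 W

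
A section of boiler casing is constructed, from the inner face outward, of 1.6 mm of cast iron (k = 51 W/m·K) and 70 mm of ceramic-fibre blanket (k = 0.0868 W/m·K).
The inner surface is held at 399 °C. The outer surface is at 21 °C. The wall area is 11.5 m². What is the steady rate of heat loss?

Model the wall as resistances in series:
R_cast iron = L/(kA) = 0.0016/(51×11.5) = 2.728×10^-6 K/W
R_ceramic-fibre blanket = L/(kA) = 0.07/(0.0868×11.5) = 0.07013 K/W
R_total = 0.07013 K/W
Q = ΔT / R_total = 378 / 0.07013

Q ≈ 5390 W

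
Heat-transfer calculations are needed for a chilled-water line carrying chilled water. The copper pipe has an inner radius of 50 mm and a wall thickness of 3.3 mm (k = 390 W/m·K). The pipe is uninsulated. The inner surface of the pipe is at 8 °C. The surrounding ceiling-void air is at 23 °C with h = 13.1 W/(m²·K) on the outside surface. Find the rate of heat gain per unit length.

Radial resistances (cylindrical: R_cond = ln(r_o/r_i)/(2πkL), R_conv = 1/(h·2πrL)):
R_copper pipe wall = ln(53.3/50)/(2π×390×1) = 2.608×10^-5 K/W
R_outer film = 1/(h_o·2πr_oL) = 1/(13.1×2π×0.0533×1) = 0.2279 K/W
R_total = 0.228 K/W
Q = ΔT/R_total = 15/0.228

q′ ≈ 65.8 W/m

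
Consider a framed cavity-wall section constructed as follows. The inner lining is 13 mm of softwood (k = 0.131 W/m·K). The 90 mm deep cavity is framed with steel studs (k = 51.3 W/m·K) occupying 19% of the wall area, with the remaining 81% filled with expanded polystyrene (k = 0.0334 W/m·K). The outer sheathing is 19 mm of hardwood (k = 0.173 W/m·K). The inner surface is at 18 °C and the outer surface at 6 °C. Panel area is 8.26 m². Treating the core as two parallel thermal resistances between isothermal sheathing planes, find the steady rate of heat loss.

Sheathing layers in series; stud and cavity paths in parallel between them.
R_inner = 0.013/(0.131×8.26) = 0.01201 K/W
R_stud  = 0.09/(51.3×0.19×8.26) = 0.001118 K/W
R_cav   = 0.09/(0.0334×0.81×8.26) = 0.4027 K/W
1/R_core = 1/R_stud + 1/R_cav → R_core = 0.001115 K/W
R_outer = 0.019/(0.173×8.26) = 0.0133 K/W
R_total = 0.02643 K/W
Q = ΔT/R_total = 12/0.02643

Q ≈ 454 W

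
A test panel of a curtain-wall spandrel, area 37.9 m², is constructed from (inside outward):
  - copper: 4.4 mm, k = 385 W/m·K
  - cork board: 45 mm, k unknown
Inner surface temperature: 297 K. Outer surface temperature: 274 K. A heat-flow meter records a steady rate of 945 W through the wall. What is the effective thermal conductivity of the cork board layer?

Series thermal resistances:
R_copper = L/(kA) = 0.0044/(385×37.9) = 3.015×10^-7 K/W
Sum of known resistances R_other = 3.015×10^-7 K/W
Total R = ΔT/Q = 23/945 = 0.02434 K/W
R_cork board = R_total − R_other = 0.02434 K/W
k = L/(R·A) = 0.045/(0.02434×37.9)

k ≈ 0.0488 W/(m·K)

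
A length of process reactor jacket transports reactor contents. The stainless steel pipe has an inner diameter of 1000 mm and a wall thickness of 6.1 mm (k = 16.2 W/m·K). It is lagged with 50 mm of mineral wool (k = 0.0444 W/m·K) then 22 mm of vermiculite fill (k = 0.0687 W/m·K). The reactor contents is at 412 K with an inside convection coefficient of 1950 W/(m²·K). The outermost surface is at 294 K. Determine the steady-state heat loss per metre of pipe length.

q′ ≈ 276 W/m

Per-layer cylindrical resistances, series-summed:
R_inner film = 1/(h_i·2πr₁L) = 1/(1950×2π×0.5×1) = 1.632×10^-4 K/W
R_stainless steel pipe wall = ln(506.1/500)/(2π×16.2×1) = 1.191×10^-4 K/W
R_mineral wool = ln(556.1/506.1)/(2π×0.0444×1) = 0.3377 K/W
R_vermiculite fill = ln(578.1/556.1)/(2π×0.0687×1) = 0.08988 K/W
R_total = 0.4279 K/W
Q = ΔT/R_total = 118/0.4279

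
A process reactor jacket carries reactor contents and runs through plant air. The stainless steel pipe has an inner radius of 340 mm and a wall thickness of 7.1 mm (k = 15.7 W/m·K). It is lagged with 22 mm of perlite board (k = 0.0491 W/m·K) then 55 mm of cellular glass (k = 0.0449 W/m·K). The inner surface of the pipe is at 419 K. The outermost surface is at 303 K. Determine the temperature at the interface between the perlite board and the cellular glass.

Treating each annulus and film as a series resistance:
R_stainless steel pipe wall = ln(347.1/340)/(2π×15.7×1) = 2.095×10^-4 K/W
R_perlite board = ln(369.1/347.1)/(2π×0.0491×1) = 0.1992 K/W
R_cellular glass = ln(424.1/369.1)/(2π×0.0449×1) = 0.4924 K/W
R_total = 0.6918 K/W
Q = ΔT/R_total = 116/0.6918
Q = 168 W/m
T_interface = T_inner − Q·ΣR(inner→interface) = 419 − 168×0.1994

T ≈ 386 K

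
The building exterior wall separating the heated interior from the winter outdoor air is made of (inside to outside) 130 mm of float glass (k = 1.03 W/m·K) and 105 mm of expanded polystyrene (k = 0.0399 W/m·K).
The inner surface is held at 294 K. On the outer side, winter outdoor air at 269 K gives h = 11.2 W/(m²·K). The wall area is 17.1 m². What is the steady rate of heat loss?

Q ≈ 150 W

Model the wall as resistances in series:
R_float glass = L/(kA) = 0.13/(1.03×17.1) = 0.007381 K/W
R_expanded polystyrene = L/(kA) = 0.105/(0.0399×17.1) = 0.1539 K/W
R_outer film = 1/(h_o·A) = 1/(11.2×17.1) = 0.005221 K/W
R_total = 0.1665 K/W
Q = ΔT / R_total = 25 / 0.1665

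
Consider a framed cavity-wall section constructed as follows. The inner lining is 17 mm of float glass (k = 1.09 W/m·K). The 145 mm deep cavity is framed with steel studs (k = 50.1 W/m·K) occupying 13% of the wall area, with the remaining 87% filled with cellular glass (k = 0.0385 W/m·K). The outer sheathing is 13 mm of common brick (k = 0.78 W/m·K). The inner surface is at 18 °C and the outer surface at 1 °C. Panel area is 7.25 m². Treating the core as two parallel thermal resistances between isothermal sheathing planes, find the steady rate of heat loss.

Q ≈ 2270 W

Sheathing layers in series; stud and cavity paths in parallel between them.
R_inner = 0.017/(1.09×7.25) = 0.002151 K/W
R_stud  = 0.145/(50.1×0.13×7.25) = 0.003071 K/W
R_cav   = 0.145/(0.0385×0.87×7.25) = 0.5971 K/W
1/R_core = 1/R_stud + 1/R_cav → R_core = 0.003055 K/W
R_outer = 0.013/(0.78×7.25) = 0.002299 K/W
R_total = 0.007505 K/W
Q = ΔT/R_total = 17/0.007505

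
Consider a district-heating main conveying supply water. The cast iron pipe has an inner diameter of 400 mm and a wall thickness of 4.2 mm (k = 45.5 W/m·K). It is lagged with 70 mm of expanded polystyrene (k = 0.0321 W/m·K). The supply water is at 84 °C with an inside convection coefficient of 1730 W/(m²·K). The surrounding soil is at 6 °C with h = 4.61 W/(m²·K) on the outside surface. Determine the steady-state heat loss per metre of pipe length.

q′ ≈ 49.1 W/m

Cylindrical conduction, so R = ln(r₂/r₁)/(2πkL) per layer, in series:
R_inner film = 1/(h_i·2πr₁L) = 1/(1730×2π×0.2×1) = 4.6×10^-4 K/W
R_cast iron pipe wall = ln(204.2/200)/(2π×45.5×1) = 7.27×10^-5 K/W
R_expanded polystyrene = ln(274.2/204.2)/(2π×0.0321×1) = 1.461 K/W
R_outer film = 1/(h_o·2πr_oL) = 1/(4.61×2π×0.2742×1) = 0.1259 K/W
R_total = 1.588 K/W
Q = ΔT/R_total = 78/1.588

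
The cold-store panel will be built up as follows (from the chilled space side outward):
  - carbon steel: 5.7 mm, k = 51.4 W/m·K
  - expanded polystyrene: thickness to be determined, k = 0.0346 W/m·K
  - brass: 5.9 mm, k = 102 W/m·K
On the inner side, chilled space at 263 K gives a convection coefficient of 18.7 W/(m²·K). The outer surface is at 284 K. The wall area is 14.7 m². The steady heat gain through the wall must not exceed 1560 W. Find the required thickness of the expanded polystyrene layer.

Using the resistance-network approach (series):
R_inner film = 1/(h_i·A) = 1/(18.7×14.7) = 0.003638 K/W
R_carbon steel = L/(kA) = 0.0057/(51.4×14.7) = 7.544×10^-6 K/W
R_brass = L/(kA) = 0.0059/(102×14.7) = 3.935×10^-6 K/W
Sum of the known resistances R_other = 0.003649 K/W
Required total resistance R_tot = ΔT/Q_allow = 21/1560 = 0.01346 K/W
R_expanded polystyrene = R_tot − R_other = 0.009812 K/W
L = R·k·A = 0.009812×0.0346×14.7

L ≈ 4.99 mm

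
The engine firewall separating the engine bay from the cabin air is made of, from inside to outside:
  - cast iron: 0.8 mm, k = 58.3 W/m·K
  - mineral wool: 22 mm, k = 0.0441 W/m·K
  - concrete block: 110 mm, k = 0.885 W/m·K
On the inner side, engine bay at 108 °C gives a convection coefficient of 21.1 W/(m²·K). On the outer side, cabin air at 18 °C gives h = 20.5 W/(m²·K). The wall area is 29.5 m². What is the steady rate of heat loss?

Q ≈ 3690 W

Treating each layer as a thermal resistance in series:
R_inner film = 1/(h_i·A) = 1/(21.1×29.5) = 0.001607 K/W
R_cast iron = L/(kA) = 0.0008/(58.3×29.5) = 4.652×10^-7 K/W
R_mineral wool = L/(kA) = 0.022/(0.0441×29.5) = 0.01691 K/W
R_concrete block = L/(kA) = 0.11/(0.885×29.5) = 0.004213 K/W
R_outer film = 1/(h_o·A) = 1/(20.5×29.5) = 0.001654 K/W
R_total = 0.02438 K/W
Q = ΔT / R_total = 90 / 0.02438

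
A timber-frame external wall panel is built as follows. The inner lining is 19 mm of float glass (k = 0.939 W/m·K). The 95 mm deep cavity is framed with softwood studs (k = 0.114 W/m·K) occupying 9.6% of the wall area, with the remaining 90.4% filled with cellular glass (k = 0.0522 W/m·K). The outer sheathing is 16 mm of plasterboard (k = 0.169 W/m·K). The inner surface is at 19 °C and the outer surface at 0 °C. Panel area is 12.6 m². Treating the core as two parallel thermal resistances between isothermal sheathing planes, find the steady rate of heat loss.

Sheathing layers in series; stud and cavity paths in parallel between them.
R_inner = 0.019/(0.939×12.6) = 0.001606 K/W
R_stud  = 0.095/(0.114×0.096×12.6) = 0.6889 K/W
R_cav   = 0.095/(0.0522×0.904×12.6) = 0.1598 K/W
1/R_core = 1/R_stud + 1/R_cav → R_core = 0.1297 K/W
R_outer = 0.016/(0.169×12.6) = 0.007514 K/W
R_total = 0.1388 K/W
Q = ΔT/R_total = 19/0.1388

Q ≈ 137 W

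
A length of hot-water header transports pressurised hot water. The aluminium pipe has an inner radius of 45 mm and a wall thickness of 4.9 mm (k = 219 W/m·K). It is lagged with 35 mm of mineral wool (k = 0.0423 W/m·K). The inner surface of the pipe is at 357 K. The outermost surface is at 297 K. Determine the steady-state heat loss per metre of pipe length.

q′ ≈ 30 W/m

Radial resistances (cylindrical: R_cond = ln(r_o/r_i)/(2πkL), R_conv = 1/(h·2πrL)):
R_aluminium pipe wall = ln(49.9/45)/(2π×219×1) = 7.511×10^-5 K/W
R_mineral wool = ln(84.9/49.9)/(2π×0.0423×1) = 2 K/W
R_total = 2 K/W
Q = ΔT/R_total = 60/2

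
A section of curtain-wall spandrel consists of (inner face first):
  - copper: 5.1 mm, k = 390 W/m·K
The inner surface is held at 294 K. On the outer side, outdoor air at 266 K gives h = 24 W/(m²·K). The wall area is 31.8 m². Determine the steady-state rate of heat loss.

Q ≈ 21400 W

Model the wall as resistances in series:
R_copper = L/(kA) = 0.0051/(390×31.8) = 4.112×10^-7 K/W
R_outer film = 1/(h_o·A) = 1/(24×31.8) = 0.00131 K/W
R_total = 0.001311 K/W
Q = ΔT / R_total = 28 / 0.001311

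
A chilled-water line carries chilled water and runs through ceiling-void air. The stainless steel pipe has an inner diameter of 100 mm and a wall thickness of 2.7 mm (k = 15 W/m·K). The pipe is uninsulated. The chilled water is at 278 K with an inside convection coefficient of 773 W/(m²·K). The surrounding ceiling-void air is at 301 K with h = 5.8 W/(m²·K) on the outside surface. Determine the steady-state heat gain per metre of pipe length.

q′ ≈ 43.8 W/m

For a radial system each layer contributes R = ln(r_out/r_in)/(2πkL); films add R = 1/(hA).
R_inner film = 1/(h_i·2πr₁L) = 1/(773×2π×0.05×1) = 0.004118 K/W
R_stainless steel pipe wall = ln(52.7/50)/(2π×15×1) = 5.58×10^-4 K/W
R_outer film = 1/(h_o·2πr_oL) = 1/(5.8×2π×0.0527×1) = 0.5207 K/W
R_total = 0.5254 K/W
Q = ΔT/R_total = 23/0.5254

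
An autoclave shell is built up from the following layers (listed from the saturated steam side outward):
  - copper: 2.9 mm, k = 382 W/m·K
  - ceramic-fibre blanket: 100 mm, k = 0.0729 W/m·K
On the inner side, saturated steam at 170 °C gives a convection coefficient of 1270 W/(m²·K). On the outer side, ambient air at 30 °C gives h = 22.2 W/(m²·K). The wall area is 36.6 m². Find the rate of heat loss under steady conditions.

Series thermal resistances:
R_inner film = 1/(h_i·A) = 1/(1270×36.6) = 2.151×10^-5 K/W
R_copper = L/(kA) = 0.0029/(382×36.6) = 2.074×10^-7 K/W
R_ceramic-fibre blanket = L/(kA) = 0.1/(0.0729×36.6) = 0.03748 K/W
R_outer film = 1/(h_o·A) = 1/(22.2×36.6) = 0.001231 K/W
R_total = 0.03873 K/W
Q = ΔT / R_total = 140 / 0.03873

Q ≈ 3610 W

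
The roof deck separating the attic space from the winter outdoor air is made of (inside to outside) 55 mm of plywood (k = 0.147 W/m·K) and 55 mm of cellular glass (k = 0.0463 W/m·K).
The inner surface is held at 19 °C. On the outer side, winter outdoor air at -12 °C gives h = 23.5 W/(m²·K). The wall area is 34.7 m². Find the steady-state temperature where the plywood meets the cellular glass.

Treating each layer as a thermal resistance in series:
R_plywood = L/(kA) = 0.055/(0.147×34.7) = 0.01078 K/W
R_cellular glass = L/(kA) = 0.055/(0.0463×34.7) = 0.03423 K/W
R_outer film = 1/(h_o·A) = 1/(23.5×34.7) = 0.001226 K/W
R_total = 0.04624 K/W;  Q = ΔT/R_total = 31/0.04624 = 670.4 W
T_interface = T_inner − Q·ΣR(inner→interface) = 19 − 670×0.01078

T ≈ 11.8 °C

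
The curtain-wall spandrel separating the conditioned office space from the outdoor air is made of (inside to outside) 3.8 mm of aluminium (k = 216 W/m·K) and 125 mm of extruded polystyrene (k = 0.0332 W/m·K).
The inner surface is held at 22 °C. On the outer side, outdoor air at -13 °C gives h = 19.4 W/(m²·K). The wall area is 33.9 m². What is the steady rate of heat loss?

Series thermal resistances:
R_aluminium = L/(kA) = 0.0038/(216×33.9) = 5.19×10^-7 K/W
R_extruded polystyrene = L/(kA) = 0.125/(0.0332×33.9) = 0.1111 K/W
R_outer film = 1/(h_o·A) = 1/(19.4×33.9) = 0.001521 K/W
R_total = 0.1126 K/W
Q = ΔT / R_total = 35 / 0.1126

Q ≈ 311 W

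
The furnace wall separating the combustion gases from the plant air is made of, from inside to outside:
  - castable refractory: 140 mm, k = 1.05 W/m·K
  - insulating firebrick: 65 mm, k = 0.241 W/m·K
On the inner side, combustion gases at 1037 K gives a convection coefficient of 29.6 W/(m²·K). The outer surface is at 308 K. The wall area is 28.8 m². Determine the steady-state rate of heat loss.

Q ≈ 48100 W

Thermal resistances in series:
R_inner film = 1/(h_i·A) = 1/(29.6×28.8) = 0.001173 K/W
R_castable refractory = L/(kA) = 0.14/(1.05×28.8) = 0.00463 K/W
R_insulating firebrick = L/(kA) = 0.065/(0.241×28.8) = 0.009365 K/W
R_total = 0.01517 K/W
Q = ΔT / R_total = 729 / 0.01517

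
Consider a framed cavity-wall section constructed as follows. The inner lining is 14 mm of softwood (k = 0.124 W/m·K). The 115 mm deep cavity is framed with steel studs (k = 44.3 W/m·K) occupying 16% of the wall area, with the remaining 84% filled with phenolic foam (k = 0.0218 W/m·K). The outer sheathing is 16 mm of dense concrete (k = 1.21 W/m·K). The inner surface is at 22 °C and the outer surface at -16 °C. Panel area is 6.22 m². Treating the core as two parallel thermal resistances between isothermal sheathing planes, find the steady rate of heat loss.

Q ≈ 1660 W

Sheathing layers in series; stud and cavity paths in parallel between them.
R_inner = 0.014/(0.124×6.22) = 0.01815 K/W
R_stud  = 0.115/(44.3×0.16×6.22) = 0.002608 K/W
R_cav   = 0.115/(0.0218×0.84×6.22) = 1.01 K/W
1/R_core = 1/R_stud + 1/R_cav → R_core = 0.002602 K/W
R_outer = 0.016/(1.21×6.22) = 0.002126 K/W
R_total = 0.02288 K/W
Q = ΔT/R_total = 38/0.02288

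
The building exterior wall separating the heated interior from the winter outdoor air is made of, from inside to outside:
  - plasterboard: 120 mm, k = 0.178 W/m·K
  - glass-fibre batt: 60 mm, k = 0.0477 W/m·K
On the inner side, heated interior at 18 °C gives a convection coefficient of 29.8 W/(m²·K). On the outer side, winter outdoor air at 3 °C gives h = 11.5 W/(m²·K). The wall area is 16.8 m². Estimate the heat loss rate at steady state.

Series thermal resistances:
R_inner film = 1/(h_i·A) = 1/(29.8×16.8) = 0.001997 K/W
R_plasterboard = L/(kA) = 0.12/(0.178×16.8) = 0.04013 K/W
R_glass-fibre batt = L/(kA) = 0.06/(0.0477×16.8) = 0.07487 K/W
R_outer film = 1/(h_o·A) = 1/(11.5×16.8) = 0.005176 K/W
R_total = 0.1222 K/W
Q = ΔT / R_total = 15 / 0.1222

Q ≈ 123 W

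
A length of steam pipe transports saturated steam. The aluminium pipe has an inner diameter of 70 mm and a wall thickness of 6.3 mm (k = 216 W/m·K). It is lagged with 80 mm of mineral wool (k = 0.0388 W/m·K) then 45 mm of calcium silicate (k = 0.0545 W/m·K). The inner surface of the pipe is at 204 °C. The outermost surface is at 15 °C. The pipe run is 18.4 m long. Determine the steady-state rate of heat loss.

Q ≈ 651 W

Per-layer cylindrical resistances, series-summed:
R_aluminium pipe wall = ln(41.3/35)/(2π×216×18.4) = 6.628×10^-6 K/W
R_mineral wool = ln(121.3/41.3)/(2π×0.0388×18.4) = 0.2402 K/W
R_calcium silicate = ln(166.3/121.3)/(2π×0.0545×18.4) = 0.05008 K/W
R_total = 0.2903 K/W
Q = ΔT/R_total = 189/0.2903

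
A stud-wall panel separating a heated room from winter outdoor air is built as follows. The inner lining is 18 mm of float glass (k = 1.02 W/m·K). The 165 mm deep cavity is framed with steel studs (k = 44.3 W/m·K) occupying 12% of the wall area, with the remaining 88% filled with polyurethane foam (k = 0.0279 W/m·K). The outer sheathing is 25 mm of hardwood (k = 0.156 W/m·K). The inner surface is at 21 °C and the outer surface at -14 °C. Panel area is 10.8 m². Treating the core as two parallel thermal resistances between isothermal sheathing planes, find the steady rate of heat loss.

Sheathing layers in series; stud and cavity paths in parallel between them.
R_inner = 0.018/(1.02×10.8) = 0.001634 K/W
R_stud  = 0.165/(44.3×0.12×10.8) = 0.002874 K/W
R_cav   = 0.165/(0.0279×0.88×10.8) = 0.6223 K/W
1/R_core = 1/R_stud + 1/R_cav → R_core = 0.002861 K/W
R_outer = 0.025/(0.156×10.8) = 0.01484 K/W
R_total = 0.01933 K/W
Q = ΔT/R_total = 35/0.01933

Q ≈ 1810 W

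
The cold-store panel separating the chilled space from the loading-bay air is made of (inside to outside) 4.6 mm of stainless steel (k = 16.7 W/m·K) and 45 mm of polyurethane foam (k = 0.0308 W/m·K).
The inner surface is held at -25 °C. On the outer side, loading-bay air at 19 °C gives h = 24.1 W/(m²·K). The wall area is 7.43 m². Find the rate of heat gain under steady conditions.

Model the wall as resistances in series:
R_stainless steel = L/(kA) = 0.0046/(16.7×7.43) = 3.707×10^-5 K/W
R_polyurethane foam = L/(kA) = 0.045/(0.0308×7.43) = 0.1966 K/W
R_outer film = 1/(h_o·A) = 1/(24.1×7.43) = 0.005585 K/W
R_total = 0.2023 K/W
Q = ΔT / R_total = 44 / 0.2023

Q ≈ 218 W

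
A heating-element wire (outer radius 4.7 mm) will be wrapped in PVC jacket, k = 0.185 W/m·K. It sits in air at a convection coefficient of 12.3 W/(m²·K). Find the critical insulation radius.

r_cr ≈ 15 mm

For a cylinder r_cr = k/h = 0.185/12.3
r_cr = 15 mm; since the bare radius (4.7 mm) is below r_cr, adding a thin layer of insulation will *increase* heat loss.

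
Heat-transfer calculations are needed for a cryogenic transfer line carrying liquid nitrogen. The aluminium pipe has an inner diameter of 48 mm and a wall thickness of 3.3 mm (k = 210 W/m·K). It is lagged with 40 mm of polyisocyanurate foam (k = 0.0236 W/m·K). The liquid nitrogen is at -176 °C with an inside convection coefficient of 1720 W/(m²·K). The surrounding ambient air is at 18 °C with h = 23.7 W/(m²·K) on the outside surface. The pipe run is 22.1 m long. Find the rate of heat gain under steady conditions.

Treating each annulus and film as a series resistance:
R_inner film = 1/(h_i·2πr₁L) = 1/(1720×2π×0.024×22.1) = 1.745×10^-4 K/W
R_aluminium pipe wall = ln(27.3/24)/(2π×210×22.1) = 4.418×10^-6 K/W
R_polyisocyanurate foam = ln(67.3/27.3)/(2π×0.0236×22.1) = 0.2753 K/W
R_outer film = 1/(h_o·2πr_oL) = 1/(23.7×2π×0.0673×22.1) = 0.004515 K/W
R_total = 0.28 K/W
Q = ΔT/R_total = 194/0.28

Q ≈ 693 W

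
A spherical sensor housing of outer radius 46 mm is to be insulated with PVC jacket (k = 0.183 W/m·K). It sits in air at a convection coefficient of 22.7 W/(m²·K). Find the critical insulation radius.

For a sphere r_cr = 2k/h = 2×0.183/22.7
r_cr = 16.1 mm; since the bare radius (46 mm) is above r_cr, any added insulation will reduce heat loss.

r_cr ≈ 16.1 mm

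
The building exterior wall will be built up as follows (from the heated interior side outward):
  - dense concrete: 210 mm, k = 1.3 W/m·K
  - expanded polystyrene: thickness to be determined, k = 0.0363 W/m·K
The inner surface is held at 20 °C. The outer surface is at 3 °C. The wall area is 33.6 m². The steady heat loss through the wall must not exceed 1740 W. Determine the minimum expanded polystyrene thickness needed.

Treating each layer as a thermal resistance in series:
R_dense concrete = L/(kA) = 0.21/(1.3×33.6) = 0.004808 K/W
Sum of the known resistances R_other = 0.004808 K/W
Required total resistance R_tot = ΔT/Q_allow = 17/1740 = 0.00977 K/W
R_expanded polystyrene = R_tot − R_other = 0.004962 K/W
L = R·k·A = 0.004962×0.0363×33.6

L ≈ 6.05 mm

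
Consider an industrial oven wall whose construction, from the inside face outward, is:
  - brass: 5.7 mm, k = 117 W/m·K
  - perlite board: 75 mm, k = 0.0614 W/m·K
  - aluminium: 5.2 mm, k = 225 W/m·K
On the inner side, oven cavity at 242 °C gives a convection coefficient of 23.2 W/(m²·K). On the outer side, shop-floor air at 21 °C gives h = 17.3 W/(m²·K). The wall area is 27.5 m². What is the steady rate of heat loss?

Model the wall as resistances in series:
R_inner film = 1/(h_i·A) = 1/(23.2×27.5) = 0.001567 K/W
R_brass = L/(kA) = 0.0057/(117×27.5) = 1.772×10^-6 K/W
R_perlite board = L/(kA) = 0.075/(0.0614×27.5) = 0.04442 K/W
R_aluminium = L/(kA) = 0.0052/(225×27.5) = 8.404×10^-7 K/W
R_outer film = 1/(h_o·A) = 1/(17.3×27.5) = 0.002102 K/W
R_total = 0.04809 K/W
Q = ΔT / R_total = 221 / 0.04809

Q ≈ 4600 W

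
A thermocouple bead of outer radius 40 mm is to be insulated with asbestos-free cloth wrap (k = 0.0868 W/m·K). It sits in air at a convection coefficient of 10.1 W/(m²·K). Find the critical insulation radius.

For a sphere r_cr = 2k/h = 2×0.0868/10.1
r_cr = 17.2 mm; since the bare radius (40 mm) is above r_cr, any added insulation will reduce heat loss.

r_cr ≈ 17.2 mm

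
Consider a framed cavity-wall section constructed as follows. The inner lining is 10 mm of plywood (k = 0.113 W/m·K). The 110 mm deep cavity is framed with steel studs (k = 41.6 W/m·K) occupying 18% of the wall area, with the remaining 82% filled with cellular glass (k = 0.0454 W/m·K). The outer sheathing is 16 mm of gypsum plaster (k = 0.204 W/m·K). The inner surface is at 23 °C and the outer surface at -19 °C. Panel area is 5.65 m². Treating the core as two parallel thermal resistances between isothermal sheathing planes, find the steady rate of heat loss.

Sheathing layers in series; stud and cavity paths in parallel between them.
R_inner = 0.01/(0.113×5.65) = 0.01566 K/W
R_stud  = 0.11/(41.6×0.18×5.65) = 0.0026 K/W
R_cav   = 0.11/(0.0454×0.82×5.65) = 0.523 K/W
1/R_core = 1/R_stud + 1/R_cav → R_core = 0.002587 K/W
R_outer = 0.016/(0.204×5.65) = 0.01388 K/W
R_total = 0.03213 K/W
Q = ΔT/R_total = 42/0.03213

Q ≈ 1310 W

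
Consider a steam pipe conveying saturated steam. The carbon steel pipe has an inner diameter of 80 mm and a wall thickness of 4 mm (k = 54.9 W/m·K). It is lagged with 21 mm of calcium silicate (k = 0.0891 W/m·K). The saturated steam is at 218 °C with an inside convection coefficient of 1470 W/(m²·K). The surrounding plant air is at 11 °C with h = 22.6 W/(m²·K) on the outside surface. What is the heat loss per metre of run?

q′ ≈ 256 W/m

For a radial system each layer contributes R = ln(r_out/r_in)/(2πkL); films add R = 1/(hA).
R_inner film = 1/(h_i·2πr₁L) = 1/(1470×2π×0.04×1) = 0.002707 K/W
R_carbon steel pipe wall = ln(44/40)/(2π×54.9×1) = 2.763×10^-4 K/W
R_calcium silicate = ln(65/44)/(2π×0.0891×1) = 0.697 K/W
R_outer film = 1/(h_o·2πr_oL) = 1/(22.6×2π×0.065×1) = 0.1083 K/W
R_total = 0.8083 K/W
Q = ΔT/R_total = 207/0.8083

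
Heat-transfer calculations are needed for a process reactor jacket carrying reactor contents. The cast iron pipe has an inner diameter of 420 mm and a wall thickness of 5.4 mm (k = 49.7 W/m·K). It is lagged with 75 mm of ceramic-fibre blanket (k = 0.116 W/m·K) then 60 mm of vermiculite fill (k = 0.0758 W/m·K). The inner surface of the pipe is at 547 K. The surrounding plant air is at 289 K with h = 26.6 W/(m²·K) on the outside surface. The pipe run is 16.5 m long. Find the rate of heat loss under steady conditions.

For a radial system each layer contributes R = ln(r_out/r_in)/(2πkL); films add R = 1/(hA).
R_cast iron pipe wall = ln(215.4/210)/(2π×49.7×16.5) = 4.928×10^-6 K/W
R_ceramic-fibre blanket = ln(290.4/215.4)/(2π×0.116×16.5) = 0.02484 K/W
R_vermiculite fill = ln(350.4/290.4)/(2π×0.0758×16.5) = 0.0239 K/W
R_outer film = 1/(h_o·2πr_oL) = 1/(26.6×2π×0.3504×16.5) = 0.001035 K/W
R_total = 0.04978 K/W
Q = ΔT/R_total = 258/0.04978

Q ≈ 5180 W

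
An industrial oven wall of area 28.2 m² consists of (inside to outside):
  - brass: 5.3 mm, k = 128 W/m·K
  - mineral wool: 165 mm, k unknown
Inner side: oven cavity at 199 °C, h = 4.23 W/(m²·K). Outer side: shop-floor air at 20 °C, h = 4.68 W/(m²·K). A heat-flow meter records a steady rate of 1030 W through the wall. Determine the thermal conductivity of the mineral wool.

Treating each layer as a thermal resistance in series:
R_inner film = 1/(h_i·A) = 1/(4.23×28.2) = 0.008383 K/W
R_brass = L/(kA) = 0.0053/(128×28.2) = 1.468×10^-6 K/W
R_outer film = 1/(h_o·A) = 1/(4.68×28.2) = 0.007577 K/W
Sum of known resistances R_other = 0.01596 K/W
Total R = ΔT/Q = 179/1030 = 0.1738 K/W
R_mineral wool = R_total − R_other = 0.1578 K/W
k = L/(R·A) = 0.165/(0.1578×28.2)

k ≈ 0.0371 W/(m·K)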